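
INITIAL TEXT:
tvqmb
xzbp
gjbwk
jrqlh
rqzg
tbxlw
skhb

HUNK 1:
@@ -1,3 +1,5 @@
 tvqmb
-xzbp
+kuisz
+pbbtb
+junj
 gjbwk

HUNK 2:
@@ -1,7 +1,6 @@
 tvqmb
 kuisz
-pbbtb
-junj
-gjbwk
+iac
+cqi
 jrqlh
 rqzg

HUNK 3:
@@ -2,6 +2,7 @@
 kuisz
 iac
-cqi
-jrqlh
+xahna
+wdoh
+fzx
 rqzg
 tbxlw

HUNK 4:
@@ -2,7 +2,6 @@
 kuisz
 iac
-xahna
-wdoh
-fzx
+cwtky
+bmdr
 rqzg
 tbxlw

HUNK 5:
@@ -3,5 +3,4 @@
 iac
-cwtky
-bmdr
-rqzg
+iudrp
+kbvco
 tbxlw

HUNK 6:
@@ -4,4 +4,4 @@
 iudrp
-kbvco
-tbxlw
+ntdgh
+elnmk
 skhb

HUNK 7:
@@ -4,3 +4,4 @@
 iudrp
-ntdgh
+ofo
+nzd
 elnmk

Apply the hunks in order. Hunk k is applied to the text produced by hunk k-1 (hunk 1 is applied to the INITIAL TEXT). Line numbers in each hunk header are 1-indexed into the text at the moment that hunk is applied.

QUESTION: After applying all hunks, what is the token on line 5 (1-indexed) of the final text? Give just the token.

Hunk 1: at line 1 remove [xzbp] add [kuisz,pbbtb,junj] -> 9 lines: tvqmb kuisz pbbtb junj gjbwk jrqlh rqzg tbxlw skhb
Hunk 2: at line 1 remove [pbbtb,junj,gjbwk] add [iac,cqi] -> 8 lines: tvqmb kuisz iac cqi jrqlh rqzg tbxlw skhb
Hunk 3: at line 2 remove [cqi,jrqlh] add [xahna,wdoh,fzx] -> 9 lines: tvqmb kuisz iac xahna wdoh fzx rqzg tbxlw skhb
Hunk 4: at line 2 remove [xahna,wdoh,fzx] add [cwtky,bmdr] -> 8 lines: tvqmb kuisz iac cwtky bmdr rqzg tbxlw skhb
Hunk 5: at line 3 remove [cwtky,bmdr,rqzg] add [iudrp,kbvco] -> 7 lines: tvqmb kuisz iac iudrp kbvco tbxlw skhb
Hunk 6: at line 4 remove [kbvco,tbxlw] add [ntdgh,elnmk] -> 7 lines: tvqmb kuisz iac iudrp ntdgh elnmk skhb
Hunk 7: at line 4 remove [ntdgh] add [ofo,nzd] -> 8 lines: tvqmb kuisz iac iudrp ofo nzd elnmk skhb
Final line 5: ofo

Answer: ofo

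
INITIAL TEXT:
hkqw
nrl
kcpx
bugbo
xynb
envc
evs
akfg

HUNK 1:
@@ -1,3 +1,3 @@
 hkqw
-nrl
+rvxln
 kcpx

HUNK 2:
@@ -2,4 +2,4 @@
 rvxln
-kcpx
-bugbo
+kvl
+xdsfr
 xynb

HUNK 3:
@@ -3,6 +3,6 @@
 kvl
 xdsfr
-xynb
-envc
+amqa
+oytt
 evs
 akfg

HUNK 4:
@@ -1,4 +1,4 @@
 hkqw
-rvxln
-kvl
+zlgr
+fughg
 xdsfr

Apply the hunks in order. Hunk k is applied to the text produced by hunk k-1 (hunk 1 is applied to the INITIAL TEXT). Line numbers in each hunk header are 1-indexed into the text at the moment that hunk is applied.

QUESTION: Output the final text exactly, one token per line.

Answer: hkqw
zlgr
fughg
xdsfr
amqa
oytt
evs
akfg

Derivation:
Hunk 1: at line 1 remove [nrl] add [rvxln] -> 8 lines: hkqw rvxln kcpx bugbo xynb envc evs akfg
Hunk 2: at line 2 remove [kcpx,bugbo] add [kvl,xdsfr] -> 8 lines: hkqw rvxln kvl xdsfr xynb envc evs akfg
Hunk 3: at line 3 remove [xynb,envc] add [amqa,oytt] -> 8 lines: hkqw rvxln kvl xdsfr amqa oytt evs akfg
Hunk 4: at line 1 remove [rvxln,kvl] add [zlgr,fughg] -> 8 lines: hkqw zlgr fughg xdsfr amqa oytt evs akfg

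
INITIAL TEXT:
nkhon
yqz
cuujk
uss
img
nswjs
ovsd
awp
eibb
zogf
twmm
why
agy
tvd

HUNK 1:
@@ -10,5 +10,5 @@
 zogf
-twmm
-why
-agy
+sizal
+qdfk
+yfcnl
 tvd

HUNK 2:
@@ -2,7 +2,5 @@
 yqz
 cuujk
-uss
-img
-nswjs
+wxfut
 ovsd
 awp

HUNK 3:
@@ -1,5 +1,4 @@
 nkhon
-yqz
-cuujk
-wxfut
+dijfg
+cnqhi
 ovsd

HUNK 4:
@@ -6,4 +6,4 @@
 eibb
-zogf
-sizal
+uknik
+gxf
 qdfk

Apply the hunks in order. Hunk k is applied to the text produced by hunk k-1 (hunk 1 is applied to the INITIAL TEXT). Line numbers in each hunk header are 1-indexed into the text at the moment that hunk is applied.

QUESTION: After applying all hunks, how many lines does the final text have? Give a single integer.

Hunk 1: at line 10 remove [twmm,why,agy] add [sizal,qdfk,yfcnl] -> 14 lines: nkhon yqz cuujk uss img nswjs ovsd awp eibb zogf sizal qdfk yfcnl tvd
Hunk 2: at line 2 remove [uss,img,nswjs] add [wxfut] -> 12 lines: nkhon yqz cuujk wxfut ovsd awp eibb zogf sizal qdfk yfcnl tvd
Hunk 3: at line 1 remove [yqz,cuujk,wxfut] add [dijfg,cnqhi] -> 11 lines: nkhon dijfg cnqhi ovsd awp eibb zogf sizal qdfk yfcnl tvd
Hunk 4: at line 6 remove [zogf,sizal] add [uknik,gxf] -> 11 lines: nkhon dijfg cnqhi ovsd awp eibb uknik gxf qdfk yfcnl tvd
Final line count: 11

Answer: 11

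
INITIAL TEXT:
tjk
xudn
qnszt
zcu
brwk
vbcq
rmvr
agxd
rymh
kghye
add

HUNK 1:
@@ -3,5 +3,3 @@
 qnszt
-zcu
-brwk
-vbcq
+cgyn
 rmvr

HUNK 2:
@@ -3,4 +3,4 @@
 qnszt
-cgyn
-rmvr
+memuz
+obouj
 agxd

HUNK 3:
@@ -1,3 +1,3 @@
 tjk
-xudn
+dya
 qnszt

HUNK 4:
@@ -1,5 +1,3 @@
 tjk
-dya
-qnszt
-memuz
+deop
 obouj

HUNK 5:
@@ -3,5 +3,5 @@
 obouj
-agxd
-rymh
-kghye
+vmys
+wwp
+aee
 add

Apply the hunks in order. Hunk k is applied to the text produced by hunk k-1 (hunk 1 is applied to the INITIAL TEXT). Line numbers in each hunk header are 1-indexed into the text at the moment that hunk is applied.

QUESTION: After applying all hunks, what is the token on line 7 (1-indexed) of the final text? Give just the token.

Answer: add

Derivation:
Hunk 1: at line 3 remove [zcu,brwk,vbcq] add [cgyn] -> 9 lines: tjk xudn qnszt cgyn rmvr agxd rymh kghye add
Hunk 2: at line 3 remove [cgyn,rmvr] add [memuz,obouj] -> 9 lines: tjk xudn qnszt memuz obouj agxd rymh kghye add
Hunk 3: at line 1 remove [xudn] add [dya] -> 9 lines: tjk dya qnszt memuz obouj agxd rymh kghye add
Hunk 4: at line 1 remove [dya,qnszt,memuz] add [deop] -> 7 lines: tjk deop obouj agxd rymh kghye add
Hunk 5: at line 3 remove [agxd,rymh,kghye] add [vmys,wwp,aee] -> 7 lines: tjk deop obouj vmys wwp aee add
Final line 7: add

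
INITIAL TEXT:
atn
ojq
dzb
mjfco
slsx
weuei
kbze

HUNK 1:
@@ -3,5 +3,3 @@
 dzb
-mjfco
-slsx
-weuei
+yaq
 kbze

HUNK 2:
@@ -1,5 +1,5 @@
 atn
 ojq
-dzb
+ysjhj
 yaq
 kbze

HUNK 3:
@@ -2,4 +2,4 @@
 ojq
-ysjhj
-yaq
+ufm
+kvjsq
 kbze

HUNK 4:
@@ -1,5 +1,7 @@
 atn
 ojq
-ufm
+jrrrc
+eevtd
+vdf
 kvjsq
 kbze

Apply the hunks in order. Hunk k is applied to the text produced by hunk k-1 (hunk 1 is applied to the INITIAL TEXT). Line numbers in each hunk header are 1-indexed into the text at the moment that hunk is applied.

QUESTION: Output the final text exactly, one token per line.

Answer: atn
ojq
jrrrc
eevtd
vdf
kvjsq
kbze

Derivation:
Hunk 1: at line 3 remove [mjfco,slsx,weuei] add [yaq] -> 5 lines: atn ojq dzb yaq kbze
Hunk 2: at line 1 remove [dzb] add [ysjhj] -> 5 lines: atn ojq ysjhj yaq kbze
Hunk 3: at line 2 remove [ysjhj,yaq] add [ufm,kvjsq] -> 5 lines: atn ojq ufm kvjsq kbze
Hunk 4: at line 1 remove [ufm] add [jrrrc,eevtd,vdf] -> 7 lines: atn ojq jrrrc eevtd vdf kvjsq kbze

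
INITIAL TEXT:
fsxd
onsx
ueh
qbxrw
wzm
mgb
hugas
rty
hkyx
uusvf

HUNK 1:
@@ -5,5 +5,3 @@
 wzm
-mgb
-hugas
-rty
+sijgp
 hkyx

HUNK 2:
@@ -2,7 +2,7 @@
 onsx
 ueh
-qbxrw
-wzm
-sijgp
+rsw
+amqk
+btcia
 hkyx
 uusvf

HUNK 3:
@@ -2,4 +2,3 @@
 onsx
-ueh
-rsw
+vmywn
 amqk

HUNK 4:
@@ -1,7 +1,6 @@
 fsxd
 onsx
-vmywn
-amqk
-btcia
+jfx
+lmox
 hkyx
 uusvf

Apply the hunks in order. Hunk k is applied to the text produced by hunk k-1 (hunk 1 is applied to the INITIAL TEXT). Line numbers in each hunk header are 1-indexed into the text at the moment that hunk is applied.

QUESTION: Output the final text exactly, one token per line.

Answer: fsxd
onsx
jfx
lmox
hkyx
uusvf

Derivation:
Hunk 1: at line 5 remove [mgb,hugas,rty] add [sijgp] -> 8 lines: fsxd onsx ueh qbxrw wzm sijgp hkyx uusvf
Hunk 2: at line 2 remove [qbxrw,wzm,sijgp] add [rsw,amqk,btcia] -> 8 lines: fsxd onsx ueh rsw amqk btcia hkyx uusvf
Hunk 3: at line 2 remove [ueh,rsw] add [vmywn] -> 7 lines: fsxd onsx vmywn amqk btcia hkyx uusvf
Hunk 4: at line 1 remove [vmywn,amqk,btcia] add [jfx,lmox] -> 6 lines: fsxd onsx jfx lmox hkyx uusvf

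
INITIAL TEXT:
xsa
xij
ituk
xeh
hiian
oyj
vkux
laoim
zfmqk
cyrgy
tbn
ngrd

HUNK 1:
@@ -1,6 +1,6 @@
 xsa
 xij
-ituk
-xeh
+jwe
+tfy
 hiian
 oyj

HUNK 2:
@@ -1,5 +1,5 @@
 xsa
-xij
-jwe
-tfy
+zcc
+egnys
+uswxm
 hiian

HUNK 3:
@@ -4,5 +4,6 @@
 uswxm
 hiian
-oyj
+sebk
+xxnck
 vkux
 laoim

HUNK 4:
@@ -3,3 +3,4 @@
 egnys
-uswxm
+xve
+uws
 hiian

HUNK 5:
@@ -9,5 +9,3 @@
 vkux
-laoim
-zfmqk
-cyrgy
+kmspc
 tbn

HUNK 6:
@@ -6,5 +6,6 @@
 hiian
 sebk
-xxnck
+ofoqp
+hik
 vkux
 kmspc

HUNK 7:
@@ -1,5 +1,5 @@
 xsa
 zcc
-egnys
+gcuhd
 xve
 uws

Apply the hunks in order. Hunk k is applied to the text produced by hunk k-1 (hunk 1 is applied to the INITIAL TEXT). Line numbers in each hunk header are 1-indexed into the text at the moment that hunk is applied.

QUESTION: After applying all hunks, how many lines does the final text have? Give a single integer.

Answer: 13

Derivation:
Hunk 1: at line 1 remove [ituk,xeh] add [jwe,tfy] -> 12 lines: xsa xij jwe tfy hiian oyj vkux laoim zfmqk cyrgy tbn ngrd
Hunk 2: at line 1 remove [xij,jwe,tfy] add [zcc,egnys,uswxm] -> 12 lines: xsa zcc egnys uswxm hiian oyj vkux laoim zfmqk cyrgy tbn ngrd
Hunk 3: at line 4 remove [oyj] add [sebk,xxnck] -> 13 lines: xsa zcc egnys uswxm hiian sebk xxnck vkux laoim zfmqk cyrgy tbn ngrd
Hunk 4: at line 3 remove [uswxm] add [xve,uws] -> 14 lines: xsa zcc egnys xve uws hiian sebk xxnck vkux laoim zfmqk cyrgy tbn ngrd
Hunk 5: at line 9 remove [laoim,zfmqk,cyrgy] add [kmspc] -> 12 lines: xsa zcc egnys xve uws hiian sebk xxnck vkux kmspc tbn ngrd
Hunk 6: at line 6 remove [xxnck] add [ofoqp,hik] -> 13 lines: xsa zcc egnys xve uws hiian sebk ofoqp hik vkux kmspc tbn ngrd
Hunk 7: at line 1 remove [egnys] add [gcuhd] -> 13 lines: xsa zcc gcuhd xve uws hiian sebk ofoqp hik vkux kmspc tbn ngrd
Final line count: 13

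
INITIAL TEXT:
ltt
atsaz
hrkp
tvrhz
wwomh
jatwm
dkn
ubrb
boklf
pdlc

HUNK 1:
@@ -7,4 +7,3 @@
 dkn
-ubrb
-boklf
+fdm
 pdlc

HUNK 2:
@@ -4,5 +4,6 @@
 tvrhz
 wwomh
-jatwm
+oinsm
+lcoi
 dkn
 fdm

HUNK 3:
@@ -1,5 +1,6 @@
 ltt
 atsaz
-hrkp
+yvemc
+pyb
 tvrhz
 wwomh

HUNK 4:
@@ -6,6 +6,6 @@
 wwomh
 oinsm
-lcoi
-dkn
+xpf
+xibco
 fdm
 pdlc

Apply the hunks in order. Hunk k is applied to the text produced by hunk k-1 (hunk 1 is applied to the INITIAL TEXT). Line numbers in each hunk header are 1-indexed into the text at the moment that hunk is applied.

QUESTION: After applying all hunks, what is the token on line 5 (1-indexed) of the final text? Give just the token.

Answer: tvrhz

Derivation:
Hunk 1: at line 7 remove [ubrb,boklf] add [fdm] -> 9 lines: ltt atsaz hrkp tvrhz wwomh jatwm dkn fdm pdlc
Hunk 2: at line 4 remove [jatwm] add [oinsm,lcoi] -> 10 lines: ltt atsaz hrkp tvrhz wwomh oinsm lcoi dkn fdm pdlc
Hunk 3: at line 1 remove [hrkp] add [yvemc,pyb] -> 11 lines: ltt atsaz yvemc pyb tvrhz wwomh oinsm lcoi dkn fdm pdlc
Hunk 4: at line 6 remove [lcoi,dkn] add [xpf,xibco] -> 11 lines: ltt atsaz yvemc pyb tvrhz wwomh oinsm xpf xibco fdm pdlc
Final line 5: tvrhz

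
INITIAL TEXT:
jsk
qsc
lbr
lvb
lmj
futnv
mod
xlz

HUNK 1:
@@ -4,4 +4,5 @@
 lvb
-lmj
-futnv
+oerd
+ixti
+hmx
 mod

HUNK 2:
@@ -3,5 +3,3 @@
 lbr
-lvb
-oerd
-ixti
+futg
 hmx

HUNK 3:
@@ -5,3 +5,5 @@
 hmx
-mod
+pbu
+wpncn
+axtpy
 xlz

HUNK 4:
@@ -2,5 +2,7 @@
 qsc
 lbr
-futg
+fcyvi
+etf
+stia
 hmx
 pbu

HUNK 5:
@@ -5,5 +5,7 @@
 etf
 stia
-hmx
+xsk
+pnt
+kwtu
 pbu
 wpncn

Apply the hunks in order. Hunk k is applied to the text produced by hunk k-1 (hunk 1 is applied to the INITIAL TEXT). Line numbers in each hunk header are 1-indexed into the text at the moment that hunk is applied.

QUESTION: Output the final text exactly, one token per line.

Answer: jsk
qsc
lbr
fcyvi
etf
stia
xsk
pnt
kwtu
pbu
wpncn
axtpy
xlz

Derivation:
Hunk 1: at line 4 remove [lmj,futnv] add [oerd,ixti,hmx] -> 9 lines: jsk qsc lbr lvb oerd ixti hmx mod xlz
Hunk 2: at line 3 remove [lvb,oerd,ixti] add [futg] -> 7 lines: jsk qsc lbr futg hmx mod xlz
Hunk 3: at line 5 remove [mod] add [pbu,wpncn,axtpy] -> 9 lines: jsk qsc lbr futg hmx pbu wpncn axtpy xlz
Hunk 4: at line 2 remove [futg] add [fcyvi,etf,stia] -> 11 lines: jsk qsc lbr fcyvi etf stia hmx pbu wpncn axtpy xlz
Hunk 5: at line 5 remove [hmx] add [xsk,pnt,kwtu] -> 13 lines: jsk qsc lbr fcyvi etf stia xsk pnt kwtu pbu wpncn axtpy xlz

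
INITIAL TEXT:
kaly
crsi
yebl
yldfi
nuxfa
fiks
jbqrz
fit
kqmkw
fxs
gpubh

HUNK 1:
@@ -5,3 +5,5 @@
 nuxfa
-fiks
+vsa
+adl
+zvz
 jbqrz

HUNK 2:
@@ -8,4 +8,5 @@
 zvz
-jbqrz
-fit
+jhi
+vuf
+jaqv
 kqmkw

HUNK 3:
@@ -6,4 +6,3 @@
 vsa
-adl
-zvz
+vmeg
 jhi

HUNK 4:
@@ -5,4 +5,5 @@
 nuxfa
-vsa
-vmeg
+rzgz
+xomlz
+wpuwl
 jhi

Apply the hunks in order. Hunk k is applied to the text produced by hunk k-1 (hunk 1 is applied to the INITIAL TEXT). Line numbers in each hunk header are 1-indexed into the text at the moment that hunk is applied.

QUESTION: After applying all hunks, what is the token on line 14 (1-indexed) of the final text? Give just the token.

Answer: gpubh

Derivation:
Hunk 1: at line 5 remove [fiks] add [vsa,adl,zvz] -> 13 lines: kaly crsi yebl yldfi nuxfa vsa adl zvz jbqrz fit kqmkw fxs gpubh
Hunk 2: at line 8 remove [jbqrz,fit] add [jhi,vuf,jaqv] -> 14 lines: kaly crsi yebl yldfi nuxfa vsa adl zvz jhi vuf jaqv kqmkw fxs gpubh
Hunk 3: at line 6 remove [adl,zvz] add [vmeg] -> 13 lines: kaly crsi yebl yldfi nuxfa vsa vmeg jhi vuf jaqv kqmkw fxs gpubh
Hunk 4: at line 5 remove [vsa,vmeg] add [rzgz,xomlz,wpuwl] -> 14 lines: kaly crsi yebl yldfi nuxfa rzgz xomlz wpuwl jhi vuf jaqv kqmkw fxs gpubh
Final line 14: gpubh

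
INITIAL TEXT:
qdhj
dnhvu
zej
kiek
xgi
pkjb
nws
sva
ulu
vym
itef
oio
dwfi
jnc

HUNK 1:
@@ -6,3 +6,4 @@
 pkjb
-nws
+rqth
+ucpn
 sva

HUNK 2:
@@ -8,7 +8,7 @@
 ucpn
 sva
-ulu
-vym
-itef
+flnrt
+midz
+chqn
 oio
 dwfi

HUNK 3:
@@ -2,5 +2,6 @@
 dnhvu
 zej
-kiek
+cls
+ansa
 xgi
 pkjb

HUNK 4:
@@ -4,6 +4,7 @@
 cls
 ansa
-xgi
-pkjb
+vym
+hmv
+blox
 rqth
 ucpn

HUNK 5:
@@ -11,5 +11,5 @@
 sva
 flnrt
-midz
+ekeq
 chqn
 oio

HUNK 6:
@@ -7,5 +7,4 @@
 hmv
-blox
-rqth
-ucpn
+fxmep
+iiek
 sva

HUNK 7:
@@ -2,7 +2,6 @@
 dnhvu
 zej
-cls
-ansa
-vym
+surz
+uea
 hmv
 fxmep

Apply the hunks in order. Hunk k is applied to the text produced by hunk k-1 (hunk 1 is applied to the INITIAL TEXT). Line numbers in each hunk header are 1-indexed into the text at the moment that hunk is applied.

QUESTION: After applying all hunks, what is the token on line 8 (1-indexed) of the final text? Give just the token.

Hunk 1: at line 6 remove [nws] add [rqth,ucpn] -> 15 lines: qdhj dnhvu zej kiek xgi pkjb rqth ucpn sva ulu vym itef oio dwfi jnc
Hunk 2: at line 8 remove [ulu,vym,itef] add [flnrt,midz,chqn] -> 15 lines: qdhj dnhvu zej kiek xgi pkjb rqth ucpn sva flnrt midz chqn oio dwfi jnc
Hunk 3: at line 2 remove [kiek] add [cls,ansa] -> 16 lines: qdhj dnhvu zej cls ansa xgi pkjb rqth ucpn sva flnrt midz chqn oio dwfi jnc
Hunk 4: at line 4 remove [xgi,pkjb] add [vym,hmv,blox] -> 17 lines: qdhj dnhvu zej cls ansa vym hmv blox rqth ucpn sva flnrt midz chqn oio dwfi jnc
Hunk 5: at line 11 remove [midz] add [ekeq] -> 17 lines: qdhj dnhvu zej cls ansa vym hmv blox rqth ucpn sva flnrt ekeq chqn oio dwfi jnc
Hunk 6: at line 7 remove [blox,rqth,ucpn] add [fxmep,iiek] -> 16 lines: qdhj dnhvu zej cls ansa vym hmv fxmep iiek sva flnrt ekeq chqn oio dwfi jnc
Hunk 7: at line 2 remove [cls,ansa,vym] add [surz,uea] -> 15 lines: qdhj dnhvu zej surz uea hmv fxmep iiek sva flnrt ekeq chqn oio dwfi jnc
Final line 8: iiek

Answer: iiek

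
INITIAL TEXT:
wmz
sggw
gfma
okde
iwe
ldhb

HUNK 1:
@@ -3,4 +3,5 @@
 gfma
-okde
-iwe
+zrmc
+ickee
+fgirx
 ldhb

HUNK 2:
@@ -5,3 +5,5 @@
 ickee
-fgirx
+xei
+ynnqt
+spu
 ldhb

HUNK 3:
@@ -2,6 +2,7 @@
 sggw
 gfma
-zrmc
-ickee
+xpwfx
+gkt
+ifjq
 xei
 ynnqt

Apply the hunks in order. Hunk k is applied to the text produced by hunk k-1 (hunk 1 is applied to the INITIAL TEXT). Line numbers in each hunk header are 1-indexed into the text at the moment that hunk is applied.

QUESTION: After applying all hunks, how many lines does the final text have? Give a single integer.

Answer: 10

Derivation:
Hunk 1: at line 3 remove [okde,iwe] add [zrmc,ickee,fgirx] -> 7 lines: wmz sggw gfma zrmc ickee fgirx ldhb
Hunk 2: at line 5 remove [fgirx] add [xei,ynnqt,spu] -> 9 lines: wmz sggw gfma zrmc ickee xei ynnqt spu ldhb
Hunk 3: at line 2 remove [zrmc,ickee] add [xpwfx,gkt,ifjq] -> 10 lines: wmz sggw gfma xpwfx gkt ifjq xei ynnqt spu ldhb
Final line count: 10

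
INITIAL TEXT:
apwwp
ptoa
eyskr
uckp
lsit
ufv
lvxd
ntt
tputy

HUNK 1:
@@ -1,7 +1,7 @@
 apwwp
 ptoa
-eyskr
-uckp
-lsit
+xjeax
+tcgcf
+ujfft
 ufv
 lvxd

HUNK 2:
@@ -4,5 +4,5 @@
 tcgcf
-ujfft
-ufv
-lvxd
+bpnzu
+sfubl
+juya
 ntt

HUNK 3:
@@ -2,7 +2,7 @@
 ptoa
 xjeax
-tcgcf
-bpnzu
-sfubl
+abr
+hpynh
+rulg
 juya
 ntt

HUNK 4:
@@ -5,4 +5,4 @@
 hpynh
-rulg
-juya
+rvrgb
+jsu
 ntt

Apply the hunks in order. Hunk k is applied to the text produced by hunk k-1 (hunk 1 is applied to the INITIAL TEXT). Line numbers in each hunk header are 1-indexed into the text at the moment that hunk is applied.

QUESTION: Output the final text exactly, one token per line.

Answer: apwwp
ptoa
xjeax
abr
hpynh
rvrgb
jsu
ntt
tputy

Derivation:
Hunk 1: at line 1 remove [eyskr,uckp,lsit] add [xjeax,tcgcf,ujfft] -> 9 lines: apwwp ptoa xjeax tcgcf ujfft ufv lvxd ntt tputy
Hunk 2: at line 4 remove [ujfft,ufv,lvxd] add [bpnzu,sfubl,juya] -> 9 lines: apwwp ptoa xjeax tcgcf bpnzu sfubl juya ntt tputy
Hunk 3: at line 2 remove [tcgcf,bpnzu,sfubl] add [abr,hpynh,rulg] -> 9 lines: apwwp ptoa xjeax abr hpynh rulg juya ntt tputy
Hunk 4: at line 5 remove [rulg,juya] add [rvrgb,jsu] -> 9 lines: apwwp ptoa xjeax abr hpynh rvrgb jsu ntt tputy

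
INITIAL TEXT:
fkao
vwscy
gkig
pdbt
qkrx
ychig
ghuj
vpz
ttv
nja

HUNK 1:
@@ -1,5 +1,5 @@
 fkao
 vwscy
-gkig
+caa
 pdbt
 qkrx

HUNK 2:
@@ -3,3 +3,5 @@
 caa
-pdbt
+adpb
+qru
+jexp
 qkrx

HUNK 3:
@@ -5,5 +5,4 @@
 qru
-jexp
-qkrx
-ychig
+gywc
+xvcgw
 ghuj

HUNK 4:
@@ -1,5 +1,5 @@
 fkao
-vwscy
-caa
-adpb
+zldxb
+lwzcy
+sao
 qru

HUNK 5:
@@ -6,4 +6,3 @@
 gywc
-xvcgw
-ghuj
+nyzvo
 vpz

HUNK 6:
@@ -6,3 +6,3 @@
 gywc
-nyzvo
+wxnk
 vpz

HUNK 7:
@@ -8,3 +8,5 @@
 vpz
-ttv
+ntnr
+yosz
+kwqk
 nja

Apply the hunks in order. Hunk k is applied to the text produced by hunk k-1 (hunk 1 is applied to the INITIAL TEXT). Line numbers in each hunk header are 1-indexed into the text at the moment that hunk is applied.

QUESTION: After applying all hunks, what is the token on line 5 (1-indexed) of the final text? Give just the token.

Hunk 1: at line 1 remove [gkig] add [caa] -> 10 lines: fkao vwscy caa pdbt qkrx ychig ghuj vpz ttv nja
Hunk 2: at line 3 remove [pdbt] add [adpb,qru,jexp] -> 12 lines: fkao vwscy caa adpb qru jexp qkrx ychig ghuj vpz ttv nja
Hunk 3: at line 5 remove [jexp,qkrx,ychig] add [gywc,xvcgw] -> 11 lines: fkao vwscy caa adpb qru gywc xvcgw ghuj vpz ttv nja
Hunk 4: at line 1 remove [vwscy,caa,adpb] add [zldxb,lwzcy,sao] -> 11 lines: fkao zldxb lwzcy sao qru gywc xvcgw ghuj vpz ttv nja
Hunk 5: at line 6 remove [xvcgw,ghuj] add [nyzvo] -> 10 lines: fkao zldxb lwzcy sao qru gywc nyzvo vpz ttv nja
Hunk 6: at line 6 remove [nyzvo] add [wxnk] -> 10 lines: fkao zldxb lwzcy sao qru gywc wxnk vpz ttv nja
Hunk 7: at line 8 remove [ttv] add [ntnr,yosz,kwqk] -> 12 lines: fkao zldxb lwzcy sao qru gywc wxnk vpz ntnr yosz kwqk nja
Final line 5: qru

Answer: qru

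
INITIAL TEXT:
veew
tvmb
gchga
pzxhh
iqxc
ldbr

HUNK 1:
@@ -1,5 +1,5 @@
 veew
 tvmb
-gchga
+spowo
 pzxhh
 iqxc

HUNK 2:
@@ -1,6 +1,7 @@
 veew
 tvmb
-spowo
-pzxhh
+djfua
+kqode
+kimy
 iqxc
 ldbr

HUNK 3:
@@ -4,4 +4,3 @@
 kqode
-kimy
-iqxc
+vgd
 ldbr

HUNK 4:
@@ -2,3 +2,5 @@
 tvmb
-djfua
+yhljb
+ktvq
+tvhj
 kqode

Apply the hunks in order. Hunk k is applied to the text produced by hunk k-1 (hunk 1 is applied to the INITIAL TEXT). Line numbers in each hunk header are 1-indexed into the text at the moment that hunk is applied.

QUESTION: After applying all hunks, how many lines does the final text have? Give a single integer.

Hunk 1: at line 1 remove [gchga] add [spowo] -> 6 lines: veew tvmb spowo pzxhh iqxc ldbr
Hunk 2: at line 1 remove [spowo,pzxhh] add [djfua,kqode,kimy] -> 7 lines: veew tvmb djfua kqode kimy iqxc ldbr
Hunk 3: at line 4 remove [kimy,iqxc] add [vgd] -> 6 lines: veew tvmb djfua kqode vgd ldbr
Hunk 4: at line 2 remove [djfua] add [yhljb,ktvq,tvhj] -> 8 lines: veew tvmb yhljb ktvq tvhj kqode vgd ldbr
Final line count: 8

Answer: 8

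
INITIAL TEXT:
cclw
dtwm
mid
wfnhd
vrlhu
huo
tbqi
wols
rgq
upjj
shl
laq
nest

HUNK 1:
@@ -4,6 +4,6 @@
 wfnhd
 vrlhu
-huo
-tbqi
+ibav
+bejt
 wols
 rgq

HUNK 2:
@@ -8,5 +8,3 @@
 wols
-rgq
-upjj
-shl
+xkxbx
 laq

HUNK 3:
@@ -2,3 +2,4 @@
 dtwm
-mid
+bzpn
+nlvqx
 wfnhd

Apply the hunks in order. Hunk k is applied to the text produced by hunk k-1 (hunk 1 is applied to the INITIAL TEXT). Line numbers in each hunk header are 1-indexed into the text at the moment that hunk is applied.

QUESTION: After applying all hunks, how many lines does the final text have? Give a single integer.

Hunk 1: at line 4 remove [huo,tbqi] add [ibav,bejt] -> 13 lines: cclw dtwm mid wfnhd vrlhu ibav bejt wols rgq upjj shl laq nest
Hunk 2: at line 8 remove [rgq,upjj,shl] add [xkxbx] -> 11 lines: cclw dtwm mid wfnhd vrlhu ibav bejt wols xkxbx laq nest
Hunk 3: at line 2 remove [mid] add [bzpn,nlvqx] -> 12 lines: cclw dtwm bzpn nlvqx wfnhd vrlhu ibav bejt wols xkxbx laq nest
Final line count: 12

Answer: 12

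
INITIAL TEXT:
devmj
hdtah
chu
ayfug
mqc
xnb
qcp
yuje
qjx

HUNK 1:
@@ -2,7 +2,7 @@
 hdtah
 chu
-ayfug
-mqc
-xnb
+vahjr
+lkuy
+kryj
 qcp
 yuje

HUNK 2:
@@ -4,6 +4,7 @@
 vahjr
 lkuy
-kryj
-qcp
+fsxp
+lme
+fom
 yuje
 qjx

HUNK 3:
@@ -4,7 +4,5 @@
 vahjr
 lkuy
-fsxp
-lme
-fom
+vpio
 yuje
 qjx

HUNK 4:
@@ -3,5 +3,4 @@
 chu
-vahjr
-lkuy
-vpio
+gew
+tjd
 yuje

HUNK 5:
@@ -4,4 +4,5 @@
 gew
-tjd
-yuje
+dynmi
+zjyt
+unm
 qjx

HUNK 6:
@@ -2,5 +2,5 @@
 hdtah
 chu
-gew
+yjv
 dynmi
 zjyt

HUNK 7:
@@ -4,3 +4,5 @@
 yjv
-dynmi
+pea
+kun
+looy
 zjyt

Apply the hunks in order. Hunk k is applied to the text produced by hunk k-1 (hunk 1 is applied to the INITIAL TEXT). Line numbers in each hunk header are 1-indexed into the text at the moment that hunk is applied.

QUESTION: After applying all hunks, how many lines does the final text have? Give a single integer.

Answer: 10

Derivation:
Hunk 1: at line 2 remove [ayfug,mqc,xnb] add [vahjr,lkuy,kryj] -> 9 lines: devmj hdtah chu vahjr lkuy kryj qcp yuje qjx
Hunk 2: at line 4 remove [kryj,qcp] add [fsxp,lme,fom] -> 10 lines: devmj hdtah chu vahjr lkuy fsxp lme fom yuje qjx
Hunk 3: at line 4 remove [fsxp,lme,fom] add [vpio] -> 8 lines: devmj hdtah chu vahjr lkuy vpio yuje qjx
Hunk 4: at line 3 remove [vahjr,lkuy,vpio] add [gew,tjd] -> 7 lines: devmj hdtah chu gew tjd yuje qjx
Hunk 5: at line 4 remove [tjd,yuje] add [dynmi,zjyt,unm] -> 8 lines: devmj hdtah chu gew dynmi zjyt unm qjx
Hunk 6: at line 2 remove [gew] add [yjv] -> 8 lines: devmj hdtah chu yjv dynmi zjyt unm qjx
Hunk 7: at line 4 remove [dynmi] add [pea,kun,looy] -> 10 lines: devmj hdtah chu yjv pea kun looy zjyt unm qjx
Final line count: 10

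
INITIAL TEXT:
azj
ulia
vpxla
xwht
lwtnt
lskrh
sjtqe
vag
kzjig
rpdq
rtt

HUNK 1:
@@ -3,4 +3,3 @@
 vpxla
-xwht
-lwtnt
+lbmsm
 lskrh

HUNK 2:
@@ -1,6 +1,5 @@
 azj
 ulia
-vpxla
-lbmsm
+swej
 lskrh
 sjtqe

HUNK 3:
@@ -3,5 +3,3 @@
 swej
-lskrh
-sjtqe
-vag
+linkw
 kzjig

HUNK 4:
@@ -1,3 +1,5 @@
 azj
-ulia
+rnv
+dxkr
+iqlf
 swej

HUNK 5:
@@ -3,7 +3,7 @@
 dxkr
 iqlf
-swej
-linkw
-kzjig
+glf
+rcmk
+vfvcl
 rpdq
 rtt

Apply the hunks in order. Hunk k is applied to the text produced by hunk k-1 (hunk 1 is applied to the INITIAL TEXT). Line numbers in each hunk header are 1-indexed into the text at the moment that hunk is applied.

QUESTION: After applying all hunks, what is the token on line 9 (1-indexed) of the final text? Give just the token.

Hunk 1: at line 3 remove [xwht,lwtnt] add [lbmsm] -> 10 lines: azj ulia vpxla lbmsm lskrh sjtqe vag kzjig rpdq rtt
Hunk 2: at line 1 remove [vpxla,lbmsm] add [swej] -> 9 lines: azj ulia swej lskrh sjtqe vag kzjig rpdq rtt
Hunk 3: at line 3 remove [lskrh,sjtqe,vag] add [linkw] -> 7 lines: azj ulia swej linkw kzjig rpdq rtt
Hunk 4: at line 1 remove [ulia] add [rnv,dxkr,iqlf] -> 9 lines: azj rnv dxkr iqlf swej linkw kzjig rpdq rtt
Hunk 5: at line 3 remove [swej,linkw,kzjig] add [glf,rcmk,vfvcl] -> 9 lines: azj rnv dxkr iqlf glf rcmk vfvcl rpdq rtt
Final line 9: rtt

Answer: rtt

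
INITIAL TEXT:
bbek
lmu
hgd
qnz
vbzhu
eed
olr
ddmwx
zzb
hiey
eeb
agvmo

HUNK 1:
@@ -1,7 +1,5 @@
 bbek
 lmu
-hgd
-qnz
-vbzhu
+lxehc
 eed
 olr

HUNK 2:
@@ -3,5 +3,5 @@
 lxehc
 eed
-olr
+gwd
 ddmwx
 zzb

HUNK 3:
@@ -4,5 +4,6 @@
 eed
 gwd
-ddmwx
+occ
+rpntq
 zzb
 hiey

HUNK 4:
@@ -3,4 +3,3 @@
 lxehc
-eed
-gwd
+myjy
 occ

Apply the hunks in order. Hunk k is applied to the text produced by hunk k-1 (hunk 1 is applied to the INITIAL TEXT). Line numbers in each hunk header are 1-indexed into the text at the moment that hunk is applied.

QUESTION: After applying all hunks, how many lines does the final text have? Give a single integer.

Answer: 10

Derivation:
Hunk 1: at line 1 remove [hgd,qnz,vbzhu] add [lxehc] -> 10 lines: bbek lmu lxehc eed olr ddmwx zzb hiey eeb agvmo
Hunk 2: at line 3 remove [olr] add [gwd] -> 10 lines: bbek lmu lxehc eed gwd ddmwx zzb hiey eeb agvmo
Hunk 3: at line 4 remove [ddmwx] add [occ,rpntq] -> 11 lines: bbek lmu lxehc eed gwd occ rpntq zzb hiey eeb agvmo
Hunk 4: at line 3 remove [eed,gwd] add [myjy] -> 10 lines: bbek lmu lxehc myjy occ rpntq zzb hiey eeb agvmo
Final line count: 10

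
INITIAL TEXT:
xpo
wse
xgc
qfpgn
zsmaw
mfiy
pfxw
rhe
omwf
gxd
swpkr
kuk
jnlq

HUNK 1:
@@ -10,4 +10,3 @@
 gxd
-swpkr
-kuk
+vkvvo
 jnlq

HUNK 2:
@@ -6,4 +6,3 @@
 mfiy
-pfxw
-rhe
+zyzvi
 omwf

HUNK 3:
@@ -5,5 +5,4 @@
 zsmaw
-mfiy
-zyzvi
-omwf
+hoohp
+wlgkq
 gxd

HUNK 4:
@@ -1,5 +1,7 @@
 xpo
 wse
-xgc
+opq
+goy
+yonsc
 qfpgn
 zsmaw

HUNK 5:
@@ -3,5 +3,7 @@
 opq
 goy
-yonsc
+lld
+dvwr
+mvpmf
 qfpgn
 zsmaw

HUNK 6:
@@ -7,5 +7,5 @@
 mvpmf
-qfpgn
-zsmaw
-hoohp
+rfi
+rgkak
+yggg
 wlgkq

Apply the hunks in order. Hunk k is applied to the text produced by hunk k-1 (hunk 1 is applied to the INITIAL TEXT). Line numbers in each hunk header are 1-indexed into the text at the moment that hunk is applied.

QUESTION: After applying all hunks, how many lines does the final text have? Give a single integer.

Hunk 1: at line 10 remove [swpkr,kuk] add [vkvvo] -> 12 lines: xpo wse xgc qfpgn zsmaw mfiy pfxw rhe omwf gxd vkvvo jnlq
Hunk 2: at line 6 remove [pfxw,rhe] add [zyzvi] -> 11 lines: xpo wse xgc qfpgn zsmaw mfiy zyzvi omwf gxd vkvvo jnlq
Hunk 3: at line 5 remove [mfiy,zyzvi,omwf] add [hoohp,wlgkq] -> 10 lines: xpo wse xgc qfpgn zsmaw hoohp wlgkq gxd vkvvo jnlq
Hunk 4: at line 1 remove [xgc] add [opq,goy,yonsc] -> 12 lines: xpo wse opq goy yonsc qfpgn zsmaw hoohp wlgkq gxd vkvvo jnlq
Hunk 5: at line 3 remove [yonsc] add [lld,dvwr,mvpmf] -> 14 lines: xpo wse opq goy lld dvwr mvpmf qfpgn zsmaw hoohp wlgkq gxd vkvvo jnlq
Hunk 6: at line 7 remove [qfpgn,zsmaw,hoohp] add [rfi,rgkak,yggg] -> 14 lines: xpo wse opq goy lld dvwr mvpmf rfi rgkak yggg wlgkq gxd vkvvo jnlq
Final line count: 14

Answer: 14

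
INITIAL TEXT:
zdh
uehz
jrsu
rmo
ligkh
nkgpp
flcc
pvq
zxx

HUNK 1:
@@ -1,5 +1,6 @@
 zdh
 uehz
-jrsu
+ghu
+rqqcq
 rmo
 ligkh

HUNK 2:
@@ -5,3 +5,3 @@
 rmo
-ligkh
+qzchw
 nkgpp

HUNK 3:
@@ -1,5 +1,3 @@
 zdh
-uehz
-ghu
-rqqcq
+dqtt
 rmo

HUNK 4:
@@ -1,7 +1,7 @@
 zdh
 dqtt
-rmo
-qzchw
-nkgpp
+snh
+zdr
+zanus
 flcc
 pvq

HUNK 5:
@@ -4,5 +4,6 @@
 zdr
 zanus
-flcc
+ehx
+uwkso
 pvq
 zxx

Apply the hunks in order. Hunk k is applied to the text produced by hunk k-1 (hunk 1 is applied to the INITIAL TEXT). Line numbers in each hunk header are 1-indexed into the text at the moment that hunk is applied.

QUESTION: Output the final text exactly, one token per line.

Answer: zdh
dqtt
snh
zdr
zanus
ehx
uwkso
pvq
zxx

Derivation:
Hunk 1: at line 1 remove [jrsu] add [ghu,rqqcq] -> 10 lines: zdh uehz ghu rqqcq rmo ligkh nkgpp flcc pvq zxx
Hunk 2: at line 5 remove [ligkh] add [qzchw] -> 10 lines: zdh uehz ghu rqqcq rmo qzchw nkgpp flcc pvq zxx
Hunk 3: at line 1 remove [uehz,ghu,rqqcq] add [dqtt] -> 8 lines: zdh dqtt rmo qzchw nkgpp flcc pvq zxx
Hunk 4: at line 1 remove [rmo,qzchw,nkgpp] add [snh,zdr,zanus] -> 8 lines: zdh dqtt snh zdr zanus flcc pvq zxx
Hunk 5: at line 4 remove [flcc] add [ehx,uwkso] -> 9 lines: zdh dqtt snh zdr zanus ehx uwkso pvq zxx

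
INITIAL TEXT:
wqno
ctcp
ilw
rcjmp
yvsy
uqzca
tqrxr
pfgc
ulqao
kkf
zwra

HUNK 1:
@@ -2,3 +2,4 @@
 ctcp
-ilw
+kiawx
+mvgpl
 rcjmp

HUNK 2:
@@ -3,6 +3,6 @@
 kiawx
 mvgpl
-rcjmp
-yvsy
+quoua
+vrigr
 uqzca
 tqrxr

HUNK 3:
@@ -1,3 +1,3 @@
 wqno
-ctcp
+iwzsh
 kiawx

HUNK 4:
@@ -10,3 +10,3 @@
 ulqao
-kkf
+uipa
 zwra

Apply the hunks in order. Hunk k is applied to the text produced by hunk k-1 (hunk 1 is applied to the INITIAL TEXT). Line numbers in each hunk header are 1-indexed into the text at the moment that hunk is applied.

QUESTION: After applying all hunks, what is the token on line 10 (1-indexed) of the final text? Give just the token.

Hunk 1: at line 2 remove [ilw] add [kiawx,mvgpl] -> 12 lines: wqno ctcp kiawx mvgpl rcjmp yvsy uqzca tqrxr pfgc ulqao kkf zwra
Hunk 2: at line 3 remove [rcjmp,yvsy] add [quoua,vrigr] -> 12 lines: wqno ctcp kiawx mvgpl quoua vrigr uqzca tqrxr pfgc ulqao kkf zwra
Hunk 3: at line 1 remove [ctcp] add [iwzsh] -> 12 lines: wqno iwzsh kiawx mvgpl quoua vrigr uqzca tqrxr pfgc ulqao kkf zwra
Hunk 4: at line 10 remove [kkf] add [uipa] -> 12 lines: wqno iwzsh kiawx mvgpl quoua vrigr uqzca tqrxr pfgc ulqao uipa zwra
Final line 10: ulqao

Answer: ulqao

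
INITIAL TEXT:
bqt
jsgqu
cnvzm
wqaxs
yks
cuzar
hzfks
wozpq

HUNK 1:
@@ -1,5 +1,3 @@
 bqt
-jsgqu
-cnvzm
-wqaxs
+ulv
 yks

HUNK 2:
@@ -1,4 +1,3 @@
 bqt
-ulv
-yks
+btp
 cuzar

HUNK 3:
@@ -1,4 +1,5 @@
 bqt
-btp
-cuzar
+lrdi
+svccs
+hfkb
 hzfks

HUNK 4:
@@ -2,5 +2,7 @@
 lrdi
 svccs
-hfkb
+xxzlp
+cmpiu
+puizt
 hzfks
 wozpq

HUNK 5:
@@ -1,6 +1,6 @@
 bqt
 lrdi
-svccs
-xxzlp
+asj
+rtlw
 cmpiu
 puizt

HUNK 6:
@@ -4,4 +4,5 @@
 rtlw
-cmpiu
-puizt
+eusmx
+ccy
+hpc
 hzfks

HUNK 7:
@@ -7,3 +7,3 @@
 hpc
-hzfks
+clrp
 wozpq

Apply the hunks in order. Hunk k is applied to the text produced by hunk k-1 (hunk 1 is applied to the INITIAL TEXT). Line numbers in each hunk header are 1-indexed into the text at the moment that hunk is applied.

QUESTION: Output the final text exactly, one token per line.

Hunk 1: at line 1 remove [jsgqu,cnvzm,wqaxs] add [ulv] -> 6 lines: bqt ulv yks cuzar hzfks wozpq
Hunk 2: at line 1 remove [ulv,yks] add [btp] -> 5 lines: bqt btp cuzar hzfks wozpq
Hunk 3: at line 1 remove [btp,cuzar] add [lrdi,svccs,hfkb] -> 6 lines: bqt lrdi svccs hfkb hzfks wozpq
Hunk 4: at line 2 remove [hfkb] add [xxzlp,cmpiu,puizt] -> 8 lines: bqt lrdi svccs xxzlp cmpiu puizt hzfks wozpq
Hunk 5: at line 1 remove [svccs,xxzlp] add [asj,rtlw] -> 8 lines: bqt lrdi asj rtlw cmpiu puizt hzfks wozpq
Hunk 6: at line 4 remove [cmpiu,puizt] add [eusmx,ccy,hpc] -> 9 lines: bqt lrdi asj rtlw eusmx ccy hpc hzfks wozpq
Hunk 7: at line 7 remove [hzfks] add [clrp] -> 9 lines: bqt lrdi asj rtlw eusmx ccy hpc clrp wozpq

Answer: bqt
lrdi
asj
rtlw
eusmx
ccy
hpc
clrp
wozpq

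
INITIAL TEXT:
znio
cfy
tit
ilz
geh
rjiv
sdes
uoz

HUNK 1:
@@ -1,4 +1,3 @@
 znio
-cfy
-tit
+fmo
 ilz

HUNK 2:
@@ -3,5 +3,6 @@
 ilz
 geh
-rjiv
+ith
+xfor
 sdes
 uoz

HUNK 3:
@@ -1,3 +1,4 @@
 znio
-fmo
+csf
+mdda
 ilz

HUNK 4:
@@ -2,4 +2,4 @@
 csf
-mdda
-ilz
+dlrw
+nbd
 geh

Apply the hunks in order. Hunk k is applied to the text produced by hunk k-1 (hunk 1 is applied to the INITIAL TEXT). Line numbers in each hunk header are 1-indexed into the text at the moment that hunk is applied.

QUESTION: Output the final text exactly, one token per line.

Hunk 1: at line 1 remove [cfy,tit] add [fmo] -> 7 lines: znio fmo ilz geh rjiv sdes uoz
Hunk 2: at line 3 remove [rjiv] add [ith,xfor] -> 8 lines: znio fmo ilz geh ith xfor sdes uoz
Hunk 3: at line 1 remove [fmo] add [csf,mdda] -> 9 lines: znio csf mdda ilz geh ith xfor sdes uoz
Hunk 4: at line 2 remove [mdda,ilz] add [dlrw,nbd] -> 9 lines: znio csf dlrw nbd geh ith xfor sdes uoz

Answer: znio
csf
dlrw
nbd
geh
ith
xfor
sdes
uoz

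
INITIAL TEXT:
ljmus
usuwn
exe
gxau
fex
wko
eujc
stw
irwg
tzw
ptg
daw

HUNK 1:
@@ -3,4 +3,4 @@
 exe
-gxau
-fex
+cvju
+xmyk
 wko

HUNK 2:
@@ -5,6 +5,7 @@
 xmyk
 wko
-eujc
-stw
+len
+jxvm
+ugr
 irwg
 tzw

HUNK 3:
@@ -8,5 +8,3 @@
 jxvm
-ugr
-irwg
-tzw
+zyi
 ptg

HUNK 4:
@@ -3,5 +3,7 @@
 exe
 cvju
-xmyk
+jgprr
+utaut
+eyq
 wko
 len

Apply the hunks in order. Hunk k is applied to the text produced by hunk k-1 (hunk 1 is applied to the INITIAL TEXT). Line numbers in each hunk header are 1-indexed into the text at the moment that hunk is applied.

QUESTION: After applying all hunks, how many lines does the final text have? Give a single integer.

Hunk 1: at line 3 remove [gxau,fex] add [cvju,xmyk] -> 12 lines: ljmus usuwn exe cvju xmyk wko eujc stw irwg tzw ptg daw
Hunk 2: at line 5 remove [eujc,stw] add [len,jxvm,ugr] -> 13 lines: ljmus usuwn exe cvju xmyk wko len jxvm ugr irwg tzw ptg daw
Hunk 3: at line 8 remove [ugr,irwg,tzw] add [zyi] -> 11 lines: ljmus usuwn exe cvju xmyk wko len jxvm zyi ptg daw
Hunk 4: at line 3 remove [xmyk] add [jgprr,utaut,eyq] -> 13 lines: ljmus usuwn exe cvju jgprr utaut eyq wko len jxvm zyi ptg daw
Final line count: 13

Answer: 13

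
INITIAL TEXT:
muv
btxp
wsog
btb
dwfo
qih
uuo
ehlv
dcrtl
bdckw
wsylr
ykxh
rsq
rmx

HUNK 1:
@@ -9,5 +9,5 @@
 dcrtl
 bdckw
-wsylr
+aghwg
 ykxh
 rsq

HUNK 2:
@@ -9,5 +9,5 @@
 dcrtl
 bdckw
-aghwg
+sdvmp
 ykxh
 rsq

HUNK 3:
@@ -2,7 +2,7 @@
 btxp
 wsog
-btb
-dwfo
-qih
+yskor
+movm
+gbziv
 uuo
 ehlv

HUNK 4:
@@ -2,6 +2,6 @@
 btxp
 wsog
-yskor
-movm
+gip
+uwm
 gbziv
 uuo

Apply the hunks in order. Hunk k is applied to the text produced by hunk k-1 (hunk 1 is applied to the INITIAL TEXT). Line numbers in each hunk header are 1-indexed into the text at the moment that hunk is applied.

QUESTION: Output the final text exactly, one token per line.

Hunk 1: at line 9 remove [wsylr] add [aghwg] -> 14 lines: muv btxp wsog btb dwfo qih uuo ehlv dcrtl bdckw aghwg ykxh rsq rmx
Hunk 2: at line 9 remove [aghwg] add [sdvmp] -> 14 lines: muv btxp wsog btb dwfo qih uuo ehlv dcrtl bdckw sdvmp ykxh rsq rmx
Hunk 3: at line 2 remove [btb,dwfo,qih] add [yskor,movm,gbziv] -> 14 lines: muv btxp wsog yskor movm gbziv uuo ehlv dcrtl bdckw sdvmp ykxh rsq rmx
Hunk 4: at line 2 remove [yskor,movm] add [gip,uwm] -> 14 lines: muv btxp wsog gip uwm gbziv uuo ehlv dcrtl bdckw sdvmp ykxh rsq rmx

Answer: muv
btxp
wsog
gip
uwm
gbziv
uuo
ehlv
dcrtl
bdckw
sdvmp
ykxh
rsq
rmx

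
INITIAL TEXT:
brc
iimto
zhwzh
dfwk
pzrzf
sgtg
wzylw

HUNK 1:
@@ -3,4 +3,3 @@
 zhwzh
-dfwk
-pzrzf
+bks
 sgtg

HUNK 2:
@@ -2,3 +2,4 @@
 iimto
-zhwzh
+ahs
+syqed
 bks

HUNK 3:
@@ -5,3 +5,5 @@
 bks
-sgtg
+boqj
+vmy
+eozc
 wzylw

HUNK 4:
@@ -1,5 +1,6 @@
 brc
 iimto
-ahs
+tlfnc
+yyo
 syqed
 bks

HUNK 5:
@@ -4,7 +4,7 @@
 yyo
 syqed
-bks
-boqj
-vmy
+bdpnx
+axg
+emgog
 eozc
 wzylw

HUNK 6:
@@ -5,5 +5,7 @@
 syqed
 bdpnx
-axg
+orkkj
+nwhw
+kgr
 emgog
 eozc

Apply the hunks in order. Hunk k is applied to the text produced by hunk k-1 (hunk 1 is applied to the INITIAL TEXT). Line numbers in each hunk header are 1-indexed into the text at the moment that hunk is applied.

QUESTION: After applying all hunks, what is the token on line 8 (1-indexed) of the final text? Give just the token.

Answer: nwhw

Derivation:
Hunk 1: at line 3 remove [dfwk,pzrzf] add [bks] -> 6 lines: brc iimto zhwzh bks sgtg wzylw
Hunk 2: at line 2 remove [zhwzh] add [ahs,syqed] -> 7 lines: brc iimto ahs syqed bks sgtg wzylw
Hunk 3: at line 5 remove [sgtg] add [boqj,vmy,eozc] -> 9 lines: brc iimto ahs syqed bks boqj vmy eozc wzylw
Hunk 4: at line 1 remove [ahs] add [tlfnc,yyo] -> 10 lines: brc iimto tlfnc yyo syqed bks boqj vmy eozc wzylw
Hunk 5: at line 4 remove [bks,boqj,vmy] add [bdpnx,axg,emgog] -> 10 lines: brc iimto tlfnc yyo syqed bdpnx axg emgog eozc wzylw
Hunk 6: at line 5 remove [axg] add [orkkj,nwhw,kgr] -> 12 lines: brc iimto tlfnc yyo syqed bdpnx orkkj nwhw kgr emgog eozc wzylw
Final line 8: nwhw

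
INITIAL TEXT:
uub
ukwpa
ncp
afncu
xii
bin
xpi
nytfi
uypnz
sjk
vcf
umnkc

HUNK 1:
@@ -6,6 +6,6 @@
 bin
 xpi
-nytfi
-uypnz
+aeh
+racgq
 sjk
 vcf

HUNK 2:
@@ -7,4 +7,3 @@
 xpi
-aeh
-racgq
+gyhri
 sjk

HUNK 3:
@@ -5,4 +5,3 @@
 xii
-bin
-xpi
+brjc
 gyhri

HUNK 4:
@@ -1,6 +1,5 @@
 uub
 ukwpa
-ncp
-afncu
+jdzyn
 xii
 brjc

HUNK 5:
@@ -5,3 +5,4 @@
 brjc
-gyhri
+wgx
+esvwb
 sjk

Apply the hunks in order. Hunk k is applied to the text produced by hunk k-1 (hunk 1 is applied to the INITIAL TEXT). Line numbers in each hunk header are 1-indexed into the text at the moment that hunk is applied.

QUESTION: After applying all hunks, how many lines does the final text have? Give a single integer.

Hunk 1: at line 6 remove [nytfi,uypnz] add [aeh,racgq] -> 12 lines: uub ukwpa ncp afncu xii bin xpi aeh racgq sjk vcf umnkc
Hunk 2: at line 7 remove [aeh,racgq] add [gyhri] -> 11 lines: uub ukwpa ncp afncu xii bin xpi gyhri sjk vcf umnkc
Hunk 3: at line 5 remove [bin,xpi] add [brjc] -> 10 lines: uub ukwpa ncp afncu xii brjc gyhri sjk vcf umnkc
Hunk 4: at line 1 remove [ncp,afncu] add [jdzyn] -> 9 lines: uub ukwpa jdzyn xii brjc gyhri sjk vcf umnkc
Hunk 5: at line 5 remove [gyhri] add [wgx,esvwb] -> 10 lines: uub ukwpa jdzyn xii brjc wgx esvwb sjk vcf umnkc
Final line count: 10

Answer: 10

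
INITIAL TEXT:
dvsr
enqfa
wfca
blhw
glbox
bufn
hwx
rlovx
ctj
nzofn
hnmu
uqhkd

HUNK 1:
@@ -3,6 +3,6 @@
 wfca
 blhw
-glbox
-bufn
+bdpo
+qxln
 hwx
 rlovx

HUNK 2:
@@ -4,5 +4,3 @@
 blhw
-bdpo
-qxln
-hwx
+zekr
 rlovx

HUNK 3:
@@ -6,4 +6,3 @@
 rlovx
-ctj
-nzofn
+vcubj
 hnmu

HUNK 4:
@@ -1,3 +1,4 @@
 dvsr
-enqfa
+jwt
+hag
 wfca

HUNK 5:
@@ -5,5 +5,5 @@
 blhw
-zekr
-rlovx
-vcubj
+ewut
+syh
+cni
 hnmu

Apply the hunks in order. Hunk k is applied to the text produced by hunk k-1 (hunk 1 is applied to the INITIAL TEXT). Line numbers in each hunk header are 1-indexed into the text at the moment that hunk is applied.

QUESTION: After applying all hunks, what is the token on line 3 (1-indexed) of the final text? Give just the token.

Answer: hag

Derivation:
Hunk 1: at line 3 remove [glbox,bufn] add [bdpo,qxln] -> 12 lines: dvsr enqfa wfca blhw bdpo qxln hwx rlovx ctj nzofn hnmu uqhkd
Hunk 2: at line 4 remove [bdpo,qxln,hwx] add [zekr] -> 10 lines: dvsr enqfa wfca blhw zekr rlovx ctj nzofn hnmu uqhkd
Hunk 3: at line 6 remove [ctj,nzofn] add [vcubj] -> 9 lines: dvsr enqfa wfca blhw zekr rlovx vcubj hnmu uqhkd
Hunk 4: at line 1 remove [enqfa] add [jwt,hag] -> 10 lines: dvsr jwt hag wfca blhw zekr rlovx vcubj hnmu uqhkd
Hunk 5: at line 5 remove [zekr,rlovx,vcubj] add [ewut,syh,cni] -> 10 lines: dvsr jwt hag wfca blhw ewut syh cni hnmu uqhkd
Final line 3: hag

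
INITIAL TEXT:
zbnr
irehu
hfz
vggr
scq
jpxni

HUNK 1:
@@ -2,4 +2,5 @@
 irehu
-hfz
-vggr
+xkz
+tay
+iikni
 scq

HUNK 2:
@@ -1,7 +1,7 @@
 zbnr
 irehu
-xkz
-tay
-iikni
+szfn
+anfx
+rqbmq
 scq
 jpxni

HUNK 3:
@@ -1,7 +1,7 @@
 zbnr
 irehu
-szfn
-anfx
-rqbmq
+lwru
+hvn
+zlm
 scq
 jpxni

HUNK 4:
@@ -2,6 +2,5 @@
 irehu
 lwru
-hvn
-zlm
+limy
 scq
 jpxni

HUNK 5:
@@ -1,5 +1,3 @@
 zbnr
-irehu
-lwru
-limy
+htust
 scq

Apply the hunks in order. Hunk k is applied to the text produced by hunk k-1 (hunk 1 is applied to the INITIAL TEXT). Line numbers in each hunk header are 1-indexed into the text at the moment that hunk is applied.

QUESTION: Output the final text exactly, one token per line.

Answer: zbnr
htust
scq
jpxni

Derivation:
Hunk 1: at line 2 remove [hfz,vggr] add [xkz,tay,iikni] -> 7 lines: zbnr irehu xkz tay iikni scq jpxni
Hunk 2: at line 1 remove [xkz,tay,iikni] add [szfn,anfx,rqbmq] -> 7 lines: zbnr irehu szfn anfx rqbmq scq jpxni
Hunk 3: at line 1 remove [szfn,anfx,rqbmq] add [lwru,hvn,zlm] -> 7 lines: zbnr irehu lwru hvn zlm scq jpxni
Hunk 4: at line 2 remove [hvn,zlm] add [limy] -> 6 lines: zbnr irehu lwru limy scq jpxni
Hunk 5: at line 1 remove [irehu,lwru,limy] add [htust] -> 4 lines: zbnr htust scq jpxni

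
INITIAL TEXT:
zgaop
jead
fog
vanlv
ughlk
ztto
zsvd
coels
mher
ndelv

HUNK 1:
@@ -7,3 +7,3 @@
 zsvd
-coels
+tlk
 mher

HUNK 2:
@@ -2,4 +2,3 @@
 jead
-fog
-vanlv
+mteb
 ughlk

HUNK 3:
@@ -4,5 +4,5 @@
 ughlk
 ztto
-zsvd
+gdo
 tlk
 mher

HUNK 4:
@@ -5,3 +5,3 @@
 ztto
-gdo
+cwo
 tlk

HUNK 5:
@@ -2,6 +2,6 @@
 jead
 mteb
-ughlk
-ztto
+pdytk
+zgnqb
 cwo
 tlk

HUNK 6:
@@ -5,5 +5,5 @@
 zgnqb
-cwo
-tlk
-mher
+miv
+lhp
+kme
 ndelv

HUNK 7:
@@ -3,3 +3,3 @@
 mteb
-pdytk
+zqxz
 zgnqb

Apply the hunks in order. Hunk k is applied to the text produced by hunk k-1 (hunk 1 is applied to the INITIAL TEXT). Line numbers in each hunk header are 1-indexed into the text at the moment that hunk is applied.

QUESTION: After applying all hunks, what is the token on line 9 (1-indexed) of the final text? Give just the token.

Answer: ndelv

Derivation:
Hunk 1: at line 7 remove [coels] add [tlk] -> 10 lines: zgaop jead fog vanlv ughlk ztto zsvd tlk mher ndelv
Hunk 2: at line 2 remove [fog,vanlv] add [mteb] -> 9 lines: zgaop jead mteb ughlk ztto zsvd tlk mher ndelv
Hunk 3: at line 4 remove [zsvd] add [gdo] -> 9 lines: zgaop jead mteb ughlk ztto gdo tlk mher ndelv
Hunk 4: at line 5 remove [gdo] add [cwo] -> 9 lines: zgaop jead mteb ughlk ztto cwo tlk mher ndelv
Hunk 5: at line 2 remove [ughlk,ztto] add [pdytk,zgnqb] -> 9 lines: zgaop jead mteb pdytk zgnqb cwo tlk mher ndelv
Hunk 6: at line 5 remove [cwo,tlk,mher] add [miv,lhp,kme] -> 9 lines: zgaop jead mteb pdytk zgnqb miv lhp kme ndelv
Hunk 7: at line 3 remove [pdytk] add [zqxz] -> 9 lines: zgaop jead mteb zqxz zgnqb miv lhp kme ndelv
Final line 9: ndelv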